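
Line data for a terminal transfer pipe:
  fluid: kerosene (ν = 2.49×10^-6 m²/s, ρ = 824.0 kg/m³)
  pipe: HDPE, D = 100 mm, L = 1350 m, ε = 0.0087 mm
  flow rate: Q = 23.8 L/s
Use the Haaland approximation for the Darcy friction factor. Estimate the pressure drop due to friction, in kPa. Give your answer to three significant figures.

Δp ≈ 896 kPa

V = 4Q/(πD²) = 4·0.0238/(π·0.100²) = 3.030 m/s
Re = VD/ν = 3.030·0.100/2.49×10^-6 = 1.22×10^5 → turbulent
ε/D = 0.0087/100 = 8.70×10^-5
Haaland: f = 0.01755
h_f = f(L/D)V²/(2g) = 0.01755·(1350/0.100)·3.030²/(2·9.81) = 110.9 m
Δp = ρg·h_f = 824.0·9.81·110.9 = 896.2 kPa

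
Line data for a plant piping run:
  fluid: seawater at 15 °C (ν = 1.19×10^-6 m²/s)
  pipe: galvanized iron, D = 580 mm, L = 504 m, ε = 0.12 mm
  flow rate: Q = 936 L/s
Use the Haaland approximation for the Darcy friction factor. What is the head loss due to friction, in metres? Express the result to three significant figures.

h_f ≈ 7.98 m

V = 4Q/(πD²) = 4·0.936/(π·0.580²) = 3.543 m/s
Re = VD/ν = 3.543·0.580/1.19×10^-6 = 1.73×10^6 → turbulent
ε/D = 0.12/580 = 2.07×10^-4
Haaland: f = 0.01435
h_f = f(L/D)V²/(2g) = 0.01435·(504/0.580)·3.543²/(2·9.81) = 7.977 m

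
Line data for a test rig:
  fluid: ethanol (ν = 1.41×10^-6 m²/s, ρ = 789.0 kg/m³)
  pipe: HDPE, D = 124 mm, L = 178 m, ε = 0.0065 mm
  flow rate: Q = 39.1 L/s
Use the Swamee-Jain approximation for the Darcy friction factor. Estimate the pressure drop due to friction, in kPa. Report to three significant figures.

V = 4Q/(πD²) = 4·0.0391/(π·0.124²) = 3.238 m/s
Re = VD/ν = 3.238·0.124/1.41×10^-6 = 2.85×10^5 → turbulent
ε/D = 0.0065/124 = 5.24×10^-5
Swamee-Jain: f = 0.01509
h_f = f(L/D)V²/(2g) = 0.01509·(178/0.124)·3.238²/(2·9.81) = 11.57 m
Δp = ρg·h_f = 789.0·9.81·11.57 = 89.56 kPa

Δp ≈ 89.6 kPa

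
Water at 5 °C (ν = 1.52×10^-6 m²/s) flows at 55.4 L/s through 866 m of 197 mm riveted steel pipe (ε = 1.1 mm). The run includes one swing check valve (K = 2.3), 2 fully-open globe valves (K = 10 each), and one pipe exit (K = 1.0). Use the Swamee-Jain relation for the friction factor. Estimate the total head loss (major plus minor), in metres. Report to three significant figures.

V = 4Q/(πD²) = 1.818 m/s; V²/2g = 0.1684 m
Re = 2.36×10^5, ε/D = 0.00558 → f = 0.03194 (Swamee-Jain)
Major: h_f = f(L/D)·V²/2g = 0.03194·4396·0.1684 = 23.64 m
Minor: ΣK = 23.3; h_m = ΣK·V²/2g = 3.923 m
Total H_L = 23.64 + 3.923 = 27.56 m

H_L ≈ 27.6 m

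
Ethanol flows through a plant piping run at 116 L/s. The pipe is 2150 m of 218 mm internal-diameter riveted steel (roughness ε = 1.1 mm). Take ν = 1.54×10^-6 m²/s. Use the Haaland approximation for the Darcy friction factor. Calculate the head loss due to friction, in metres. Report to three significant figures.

h_f ≈ 149 m

V = 4Q/(πD²) = 4·0.116/(π·0.218²) = 3.108 m/s
Re = VD/ν = 3.108·0.218/1.54×10^-6 = 4.40×10^5 → turbulent
ε/D = 1.1/218 = 0.00505
Haaland: f = 0.03071
h_f = f(L/D)V²/(2g) = 0.03071·(2150/0.218)·3.108²/(2·9.81) = 149.1 m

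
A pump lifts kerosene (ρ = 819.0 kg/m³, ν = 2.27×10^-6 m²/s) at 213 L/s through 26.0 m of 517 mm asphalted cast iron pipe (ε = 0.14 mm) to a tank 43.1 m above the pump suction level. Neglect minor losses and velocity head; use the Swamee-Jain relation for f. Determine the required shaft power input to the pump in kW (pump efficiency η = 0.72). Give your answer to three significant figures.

P_shaft ≈ 103 kW

V = 4Q/(πD²) = 1.015 m/s; Re = 2.31×10^5; ε/D = 2.71×10^-4; f = 0.01732
h_f = f(L/D)V²/2g = 0.04569 m
Total head H = z + h_f = 43.1 + 0.04569 = 43.15 m
P_hyd = ρgQH = 819.0·9.81·0.213·43.15 = 73.84 kW
P_shaft = P_hyd/η = 73.84/0.72 = 102.6 kW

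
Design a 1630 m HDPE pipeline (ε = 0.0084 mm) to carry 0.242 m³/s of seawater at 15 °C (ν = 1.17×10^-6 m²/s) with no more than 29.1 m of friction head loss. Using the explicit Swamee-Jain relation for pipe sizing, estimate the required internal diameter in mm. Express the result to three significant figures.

D ≈ 324 mm

Swamee-Jain (Type III): D = 0.66·[ε^1.25·(LQ²/(gh_f))^4.75 + ν·Q^9.4·(L/(gh_f))^5.2]^0.04
LQ²/(gh_f) = 0.3344; L/(gh_f) = 5.710
Term 1 = ε^1.25·(…)^4.75 = 2.49×10^-9; Term 2 = ν·Q^9.4·(…)^5.2 = 1.62×10^-8
D = 0.66·(2.49×10^-9 + 1.62×10^-8)^0.04 = 0.3239 m = 324 mm
Check: V = 2.94 m/s, Re = 8.13×10^5, f = 0.01256, h_f = 27.8 m ≈ 29.1 m ✓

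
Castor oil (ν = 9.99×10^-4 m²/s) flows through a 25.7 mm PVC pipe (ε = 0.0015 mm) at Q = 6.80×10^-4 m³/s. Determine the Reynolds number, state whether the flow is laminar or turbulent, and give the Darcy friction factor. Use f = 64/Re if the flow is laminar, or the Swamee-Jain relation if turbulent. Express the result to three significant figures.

Re ≈ 33.7; laminar; f = 64/Re ≈ 1.90

V = 4Q/(πD²) = 1.311 m/s
Re = VD/ν = 1.311·0.0257/9.99×10^-4 = 33.7
Re < 2300 → laminar → f = 64/Re = 1.898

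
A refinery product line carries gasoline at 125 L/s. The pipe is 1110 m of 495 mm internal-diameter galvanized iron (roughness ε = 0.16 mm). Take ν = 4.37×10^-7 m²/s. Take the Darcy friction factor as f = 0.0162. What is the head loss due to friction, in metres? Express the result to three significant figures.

V = 4Q/(πD²) = 4·0.125/(π·0.495²) = 0.6495 m/s
h_f = f(L/D)V²/(2g) = 0.01620·(1110/0.495)·0.6495²/(2·9.81) = 0.7812 m

h_f ≈ 0.781 m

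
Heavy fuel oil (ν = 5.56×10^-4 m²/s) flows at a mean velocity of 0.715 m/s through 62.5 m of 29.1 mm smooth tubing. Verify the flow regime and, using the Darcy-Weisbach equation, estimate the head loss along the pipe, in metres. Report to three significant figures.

Re = VD/ν = 0.715·0.02910/5.56×10^-4 = 37.4 → laminar (Re < 2300)
f = 64/Re = 1.710
h_f = f(L/D)V²/(2g) = 1.710·(62.5/0.02910)·0.715²/(2·9.81) = 95.71 m

h_f ≈ 95.7 m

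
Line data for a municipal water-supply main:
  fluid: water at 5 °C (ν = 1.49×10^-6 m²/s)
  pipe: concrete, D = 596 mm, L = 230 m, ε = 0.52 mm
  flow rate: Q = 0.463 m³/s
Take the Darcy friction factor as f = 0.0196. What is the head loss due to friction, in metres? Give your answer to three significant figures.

h_f ≈ 1.06 m

V = 4Q/(πD²) = 4·0.463/(π·0.596²) = 1.660 m/s
h_f = f(L/D)V²/(2g) = 0.01960·(230/0.596)·1.660²/(2·9.81) = 1.062 m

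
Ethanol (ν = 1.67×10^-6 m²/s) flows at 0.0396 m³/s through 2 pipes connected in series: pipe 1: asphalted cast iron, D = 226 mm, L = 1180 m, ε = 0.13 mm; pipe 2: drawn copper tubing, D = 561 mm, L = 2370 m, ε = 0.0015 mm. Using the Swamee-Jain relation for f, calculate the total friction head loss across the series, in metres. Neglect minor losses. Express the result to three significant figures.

Pipe 1: V = 0.9872 m/s, Re = 1.34×10^5, ε/D = 5.75×10^-4, f = 0.02007, h_1 = f(L/D)V²/2g = 5.204 m
Pipe 2: V = 0.1602 m/s, Re = 5.38×10^4, ε/D = 2.67×10^-6, f = 0.02043, h_2 = f(L/D)V²/2g = 0.1129 m
Series → Q common, losses add: H = Σh = 5.317 m

H ≈ 5.32 m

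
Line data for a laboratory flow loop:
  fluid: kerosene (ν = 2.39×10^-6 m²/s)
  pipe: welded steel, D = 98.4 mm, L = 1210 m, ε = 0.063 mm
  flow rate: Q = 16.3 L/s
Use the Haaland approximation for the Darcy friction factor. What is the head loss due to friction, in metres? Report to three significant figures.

V = 4Q/(πD²) = 4·0.0163/(π·0.0984²) = 2.143 m/s
Re = VD/ν = 2.143·0.0984/2.39×10^-6 = 8.82×10^4 → turbulent
ε/D = 0.063/98.4 = 6.40×10^-4
Haaland: f = 0.02094
h_f = f(L/D)V²/(2g) = 0.02094·(1210/0.0984)·2.143²/(2·9.81) = 60.31 m

h_f ≈ 60.3 m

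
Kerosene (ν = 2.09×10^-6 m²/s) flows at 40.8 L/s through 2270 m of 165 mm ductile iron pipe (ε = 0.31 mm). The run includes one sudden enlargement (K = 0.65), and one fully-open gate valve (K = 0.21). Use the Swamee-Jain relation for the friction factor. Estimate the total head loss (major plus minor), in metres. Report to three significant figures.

H_L ≈ 62.6 m

V = 4Q/(πD²) = 1.908 m/s; V²/2g = 0.1856 m
Re = 1.51×10^5, ε/D = 0.00188 → f = 0.02444 (Swamee-Jain)
Major: h_f = f(L/D)·V²/2g = 0.02444·13758·0.1856 = 62.39 m
Minor: ΣK = 0.860; h_m = ΣK·V²/2g = 0.1596 m
Total H_L = 62.39 + 0.1596 = 62.55 m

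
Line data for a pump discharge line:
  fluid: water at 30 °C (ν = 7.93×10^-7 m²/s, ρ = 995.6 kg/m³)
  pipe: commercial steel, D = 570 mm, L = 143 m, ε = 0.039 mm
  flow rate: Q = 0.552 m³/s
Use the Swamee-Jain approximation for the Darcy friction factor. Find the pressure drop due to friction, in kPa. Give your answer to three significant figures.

V = 4Q/(πD²) = 4·0.552/(π·0.570²) = 2.163 m/s
Re = VD/ν = 2.163·0.570/7.93×10^-7 = 1.55×10^6 → turbulent
ε/D = 0.039/570 = 6.84×10^-5
Swamee-Jain: f = 0.01251
h_f = f(L/D)V²/(2g) = 0.01251·(143/0.570)·2.163²/(2·9.81) = 0.7485 m
Δp = ρg·h_f = 995.6·9.81·0.7485 = 7.311 kPa

Δp ≈ 7.31 kPa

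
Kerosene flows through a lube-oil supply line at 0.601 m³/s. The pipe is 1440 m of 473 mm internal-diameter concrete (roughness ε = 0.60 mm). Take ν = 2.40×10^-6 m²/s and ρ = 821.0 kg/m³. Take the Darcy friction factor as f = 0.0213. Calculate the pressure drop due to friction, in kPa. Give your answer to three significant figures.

V = 4Q/(πD²) = 4·0.601/(π·0.473²) = 3.420 m/s
h_f = f(L/D)V²/(2g) = 0.02130·(1440/0.473)·3.420²/(2·9.81) = 38.66 m
Δp = ρg·h_f = 821.0·9.81·38.66 = 311.4 kPa

Δp ≈ 311 kPa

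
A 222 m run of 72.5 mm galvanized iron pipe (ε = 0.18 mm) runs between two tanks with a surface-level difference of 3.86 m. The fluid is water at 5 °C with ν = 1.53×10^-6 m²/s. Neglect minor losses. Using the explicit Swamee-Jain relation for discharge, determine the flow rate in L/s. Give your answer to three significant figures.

Swamee-Jain (Type II): Q = -0.965·√(gD⁵h_f/L)·ln[ε/(3.7D) + √(3.17ν²L/(gD³h_f))]
√(gD⁵h_f/L) = √(9.81·0.0725⁵·3.86/222) = 5.845×10^-4
ε/(3.7D) = 6.71×10^-4; √(3.17ν²L/(gD³h_f)) = 3.38×10^-4
Q = -0.965·5.845×10^-4·ln(0.001009) = 0.003891 m³/s
Check: V = 0.943 m/s, Re = 4.47×10^4, f = 0.02814, h_f = 3.90 m ≈ 3.86 m ✓

Q ≈ 3.89 L/s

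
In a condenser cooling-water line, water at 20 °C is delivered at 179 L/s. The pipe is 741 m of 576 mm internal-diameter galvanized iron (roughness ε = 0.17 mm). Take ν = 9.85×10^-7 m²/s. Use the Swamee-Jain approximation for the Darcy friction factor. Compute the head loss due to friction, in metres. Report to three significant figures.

V = 4Q/(πD²) = 4·0.179/(π·0.576²) = 0.6869 m/s
Re = VD/ν = 0.6869·0.576/9.85×10^-7 = 4.02×10^5 → turbulent
ε/D = 0.17/576 = 2.95×10^-4
Swamee-Jain: f = 0.01660
h_f = f(L/D)V²/(2g) = 0.01660·(741/0.576)·0.6869²/(2·9.81) = 0.5137 m

h_f ≈ 0.514 m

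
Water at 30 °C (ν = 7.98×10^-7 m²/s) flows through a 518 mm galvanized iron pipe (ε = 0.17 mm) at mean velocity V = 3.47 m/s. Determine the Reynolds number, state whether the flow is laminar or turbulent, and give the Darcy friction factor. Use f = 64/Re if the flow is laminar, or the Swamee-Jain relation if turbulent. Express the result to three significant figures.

Re ≈ 2.25×10^6; turbulent; f ≈ 0.0156

Re = VD/ν = 3.470·0.518/7.98×10^-7 = 2.25×10^6
Re > 4000 → turbulent; ε/D = 3.28×10^-4
Swamee-Jain: f = 0.01561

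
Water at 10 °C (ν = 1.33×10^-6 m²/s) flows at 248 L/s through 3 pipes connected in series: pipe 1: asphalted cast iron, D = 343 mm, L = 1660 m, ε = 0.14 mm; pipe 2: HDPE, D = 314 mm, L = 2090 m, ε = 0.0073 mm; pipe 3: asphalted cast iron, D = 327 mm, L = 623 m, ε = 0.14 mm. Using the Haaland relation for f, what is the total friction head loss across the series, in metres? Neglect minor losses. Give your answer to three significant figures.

H ≈ 87.5 m

Pipe 1: V = 2.684 m/s, Re = 6.92×10^5, ε/D = 4.08×10^-4, f = 0.01672, h_1 = f(L/D)V²/2g = 29.70 m
Pipe 2: V = 3.203 m/s, Re = 7.56×10^5, ε/D = 2.32×10^-5, f = 0.01251, h_2 = f(L/D)V²/2g = 43.54 m
Pipe 3: V = 2.953 m/s, Re = 7.26×10^5, ε/D = 4.28×10^-4, f = 0.01683, h_3 = f(L/D)V²/2g = 14.25 m
Series → Q common, losses add: H = Σh = 87.50 m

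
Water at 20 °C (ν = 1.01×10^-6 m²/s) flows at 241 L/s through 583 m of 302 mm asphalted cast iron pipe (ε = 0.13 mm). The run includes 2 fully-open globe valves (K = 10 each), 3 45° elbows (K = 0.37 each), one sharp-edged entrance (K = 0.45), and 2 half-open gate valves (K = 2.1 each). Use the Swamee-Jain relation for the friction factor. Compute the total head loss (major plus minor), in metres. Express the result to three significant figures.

H_L ≈ 33.6 m

V = 4Q/(πD²) = 3.364 m/s; V²/2g = 0.5769 m
Re = 1.01×10^6, ε/D = 4.30×10^-4 → f = 0.01681 (Swamee-Jain)
Major: h_f = f(L/D)·V²/2g = 0.01681·1930·0.5769 = 18.72 m
Minor: ΣK = 25.8; h_m = ΣK·V²/2g = 14.86 m
Total H_L = 18.72 + 14.86 = 33.58 m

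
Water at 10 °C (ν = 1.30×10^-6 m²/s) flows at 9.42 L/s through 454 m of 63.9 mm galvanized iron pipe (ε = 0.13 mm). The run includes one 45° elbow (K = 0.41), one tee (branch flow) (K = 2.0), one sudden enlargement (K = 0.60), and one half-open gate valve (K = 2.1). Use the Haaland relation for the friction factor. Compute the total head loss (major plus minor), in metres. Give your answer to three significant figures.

H_L ≈ 79.2 m

V = 4Q/(πD²) = 2.937 m/s; V²/2g = 0.4398 m
Re = 1.44×10^5, ε/D = 0.00203 → f = 0.02463 (Haaland)
Major: h_f = f(L/D)·V²/2g = 0.02463·7105·0.4398 = 76.97 m
Minor: ΣK = 5.11; h_m = ΣK·V²/2g = 2.247 m
Total H_L = 76.97 + 2.247 = 79.21 m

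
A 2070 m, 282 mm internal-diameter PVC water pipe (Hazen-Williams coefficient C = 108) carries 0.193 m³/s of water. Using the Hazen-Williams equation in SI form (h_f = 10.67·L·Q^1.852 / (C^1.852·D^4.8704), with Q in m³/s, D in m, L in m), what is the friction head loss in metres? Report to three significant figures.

h_f ≈ 85.6 m

h_f = 10.67·2070·0.193^1.852 / (108^1.852·0.282^4.8704) = 85.62 m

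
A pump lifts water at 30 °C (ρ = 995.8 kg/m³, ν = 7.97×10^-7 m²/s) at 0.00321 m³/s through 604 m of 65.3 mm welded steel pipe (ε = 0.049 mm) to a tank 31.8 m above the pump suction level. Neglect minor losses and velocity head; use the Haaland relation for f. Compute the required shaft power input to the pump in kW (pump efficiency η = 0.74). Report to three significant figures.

V = 4Q/(πD²) = 0.9585 m/s; Re = 7.85×10^4; ε/D = 7.50×10^-4; f = 0.02165
h_f = f(L/D)V²/2g = 9.375 m
Total head H = z + h_f = 31.8 + 9.375 = 41.17 m
P_hyd = ρgQH = 995.8·9.81·0.00321·41.17 = 1.291 kW
P_shaft = P_hyd/η = 1.291/0.74 = 1.745 kW

P_shaft ≈ 1.74 kW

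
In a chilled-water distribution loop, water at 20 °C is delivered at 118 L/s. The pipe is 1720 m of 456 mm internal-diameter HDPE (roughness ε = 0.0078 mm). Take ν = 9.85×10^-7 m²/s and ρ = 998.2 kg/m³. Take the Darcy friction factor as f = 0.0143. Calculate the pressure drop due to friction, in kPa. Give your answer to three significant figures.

V = 4Q/(πD²) = 4·0.118/(π·0.456²) = 0.7225 m/s
h_f = f(L/D)V²/(2g) = 0.01430·(1720/0.456)·0.7225²/(2·9.81) = 1.435 m
Δp = ρg·h_f = 998.2·9.81·1.435 = 14.05 kPa

Δp ≈ 14.1 kPa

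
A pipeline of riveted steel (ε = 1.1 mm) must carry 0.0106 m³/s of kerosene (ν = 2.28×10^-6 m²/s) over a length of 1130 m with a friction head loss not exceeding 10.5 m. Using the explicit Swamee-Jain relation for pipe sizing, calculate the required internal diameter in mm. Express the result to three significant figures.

Swamee-Jain (Type III): D = 0.66·[ε^1.25·(LQ²/(gh_f))^4.75 + ν·Q^9.4·(L/(gh_f))^5.2]^0.04
LQ²/(gh_f) = 0.001233; L/(gh_f) = 10.97
Term 1 = ε^1.25·(…)^4.75 = 3.04×10^-18; Term 2 = ν·Q^9.4·(…)^5.2 = 1.60×10^-19
D = 0.66·(3.04×10^-18 + 1.60×10^-19)^0.04 = 0.1318 m = 132 mm
Check: V = 0.777 m/s, Re = 4.49×10^4, f = 0.03755, h_f = 9.92 m ≈ 10.5 m ✓

D ≈ 132 mm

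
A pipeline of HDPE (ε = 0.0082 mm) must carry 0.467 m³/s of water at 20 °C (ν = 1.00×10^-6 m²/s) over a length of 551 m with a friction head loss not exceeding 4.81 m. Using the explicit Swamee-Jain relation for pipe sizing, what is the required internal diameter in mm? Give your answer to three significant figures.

D ≈ 478 mm

Swamee-Jain (Type III): D = 0.66·[ε^1.25·(LQ²/(gh_f))^4.75 + ν·Q^9.4·(L/(gh_f))^5.2]^0.04
LQ²/(gh_f) = 2.547; L/(gh_f) = 11.68
Term 1 = ε^1.25·(…)^4.75 = 3.72×10^-5; Term 2 = ν·Q^9.4·(…)^5.2 = 2.77×10^-4
D = 0.66·(3.72×10^-5 + 2.77×10^-4)^0.04 = 0.4780 m = 478 mm
Check: V = 2.60 m/s, Re = 1.24×10^6, f = 0.01166, h_f = 4.64 m ≈ 4.81 m ✓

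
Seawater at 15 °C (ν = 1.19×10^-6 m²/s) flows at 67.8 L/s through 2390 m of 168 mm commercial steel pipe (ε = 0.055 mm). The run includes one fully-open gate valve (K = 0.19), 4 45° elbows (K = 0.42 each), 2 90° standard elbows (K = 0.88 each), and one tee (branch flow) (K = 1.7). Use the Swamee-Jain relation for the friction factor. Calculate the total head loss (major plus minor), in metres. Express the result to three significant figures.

V = 4Q/(πD²) = 3.059 m/s; V²/2g = 0.4768 m
Re = 4.32×10^5, ε/D = 3.27×10^-4 → f = 0.01675 (Swamee-Jain)
Major: h_f = f(L/D)·V²/2g = 0.01675·14226·0.4768 = 113.6 m
Minor: ΣK = 5.33; h_m = ΣK·V²/2g = 2.541 m
Total H_L = 113.6 + 2.541 = 116.2 m

H_L ≈ 116 m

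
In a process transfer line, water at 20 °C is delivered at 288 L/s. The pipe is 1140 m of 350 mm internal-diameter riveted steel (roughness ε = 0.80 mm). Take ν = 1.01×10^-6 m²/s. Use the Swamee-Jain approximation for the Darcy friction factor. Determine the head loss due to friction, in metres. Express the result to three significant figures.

V = 4Q/(πD²) = 4·0.288/(π·0.350²) = 2.993 m/s
Re = VD/ν = 2.993·0.350/1.01×10^-6 = 1.04×10^6 → turbulent
ε/D = 0.80/350 = 0.00229
Swamee-Jain: f = 0.02451
h_f = f(L/D)V²/(2g) = 0.02451·(1140/0.350)·2.993²/(2·9.81) = 36.46 m

h_f ≈ 36.5 m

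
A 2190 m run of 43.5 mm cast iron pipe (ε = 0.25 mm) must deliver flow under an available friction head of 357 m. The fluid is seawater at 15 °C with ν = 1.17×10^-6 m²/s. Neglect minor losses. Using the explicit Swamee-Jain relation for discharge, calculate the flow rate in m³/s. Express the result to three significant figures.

Q ≈ 0.00306 m³/s

Swamee-Jain (Type II): Q = -0.965·√(gD⁵h_f/L)·ln[ε/(3.7D) + √(3.17ν²L/(gD³h_f))]
√(gD⁵h_f/L) = √(9.81·0.0435⁵·357/2190) = 4.991×10^-4
ε/(3.7D) = 0.00155; √(3.17ν²L/(gD³h_f)) = 1.82×10^-4
Q = -0.965·4.991×10^-4·ln(0.001735) = 0.003062 m³/s
Check: V = 2.06 m/s, Re = 7.66×10^4, f = 0.03309, h_f = 360 m ≈ 357 m ✓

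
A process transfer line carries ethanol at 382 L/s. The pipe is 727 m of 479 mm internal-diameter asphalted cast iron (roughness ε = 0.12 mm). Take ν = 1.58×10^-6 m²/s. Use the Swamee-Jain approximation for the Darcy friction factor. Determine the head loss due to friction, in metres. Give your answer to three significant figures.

V = 4Q/(πD²) = 4·0.382/(π·0.479²) = 2.120 m/s
Re = VD/ν = 2.120·0.479/1.58×10^-6 = 6.43×10^5 → turbulent
ε/D = 0.12/479 = 2.51×10^-4
Swamee-Jain: f = 0.01568
h_f = f(L/D)V²/(2g) = 0.01568·(727/0.479)·2.120²/(2·9.81) = 5.452 m

h_f ≈ 5.45 m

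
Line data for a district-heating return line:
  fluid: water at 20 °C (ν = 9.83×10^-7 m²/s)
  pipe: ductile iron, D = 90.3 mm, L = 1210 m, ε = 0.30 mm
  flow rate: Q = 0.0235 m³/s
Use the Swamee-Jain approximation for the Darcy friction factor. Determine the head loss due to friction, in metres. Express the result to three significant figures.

V = 4Q/(πD²) = 4·0.0235/(π·0.0903²) = 3.669 m/s
Re = VD/ν = 3.669·0.0903/9.83×10^-7 = 3.37×10^5 → turbulent
ε/D = 0.30/90.3 = 0.00332
Swamee-Jain: f = 0.02744
h_f = f(L/D)V²/(2g) = 0.02744·(1210/0.0903)·3.669²/(2·9.81) = 252.4 m

h_f ≈ 252 m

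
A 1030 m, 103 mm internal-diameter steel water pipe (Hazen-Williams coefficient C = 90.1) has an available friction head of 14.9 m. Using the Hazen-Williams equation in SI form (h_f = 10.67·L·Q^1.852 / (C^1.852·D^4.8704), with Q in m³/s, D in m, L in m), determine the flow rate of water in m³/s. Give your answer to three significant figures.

Rearranging: Q = [h_f·C^1.852·D^4.8704 / (10.67·L)]^(1/1.852)
Q = [14.9·90.1^1.852·0.103^4.8704 / (10.67·1030)]^0.540 = 0.006459 m³/s

Q ≈ 0.00646 m³/s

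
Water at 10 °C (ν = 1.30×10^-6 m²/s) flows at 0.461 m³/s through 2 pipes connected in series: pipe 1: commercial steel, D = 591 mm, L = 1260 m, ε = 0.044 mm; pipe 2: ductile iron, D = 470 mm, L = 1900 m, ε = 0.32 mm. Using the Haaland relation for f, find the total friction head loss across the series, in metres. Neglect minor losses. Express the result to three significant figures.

H ≈ 30.7 m

Pipe 1: V = 1.680 m/s, Re = 7.64×10^5, ε/D = 7.45×10^-5, f = 0.01329, h_1 = f(L/D)V²/2g = 4.078 m
Pipe 2: V = 2.657 m/s, Re = 9.61×10^5, ε/D = 6.81×10^-4, f = 0.01832, h_2 = f(L/D)V²/2g = 26.65 m
Series → Q common, losses add: H = Σh = 30.73 m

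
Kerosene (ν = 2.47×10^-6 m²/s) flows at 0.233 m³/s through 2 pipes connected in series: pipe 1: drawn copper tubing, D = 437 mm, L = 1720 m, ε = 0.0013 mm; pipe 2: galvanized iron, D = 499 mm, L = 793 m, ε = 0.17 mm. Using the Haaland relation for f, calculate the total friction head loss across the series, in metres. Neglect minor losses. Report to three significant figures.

H ≈ 9.07 m

Pipe 1: V = 1.553 m/s, Re = 2.75×10^5, ε/D = 2.97×10^-6, f = 0.01460, h_1 = f(L/D)V²/2g = 7.070 m
Pipe 2: V = 1.191 m/s, Re = 2.41×10^5, ε/D = 3.41×10^-4, f = 0.01742, h_2 = f(L/D)V²/2g = 2.003 m
Series → Q common, losses add: H = Σh = 9.073 m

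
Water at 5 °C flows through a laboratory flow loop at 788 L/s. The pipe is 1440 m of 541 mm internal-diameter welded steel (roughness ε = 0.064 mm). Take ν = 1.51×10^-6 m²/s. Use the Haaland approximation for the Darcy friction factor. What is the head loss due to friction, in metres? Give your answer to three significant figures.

V = 4Q/(πD²) = 4·0.788/(π·0.541²) = 3.428 m/s
Re = VD/ν = 3.428·0.541/1.51×10^-6 = 1.23×10^6 → turbulent
ε/D = 0.064/541 = 1.18×10^-4
Haaland: f = 0.01340
h_f = f(L/D)V²/(2g) = 0.01340·(1440/0.541)·3.428²/(2·9.81) = 21.36 m

h_f ≈ 21.4 m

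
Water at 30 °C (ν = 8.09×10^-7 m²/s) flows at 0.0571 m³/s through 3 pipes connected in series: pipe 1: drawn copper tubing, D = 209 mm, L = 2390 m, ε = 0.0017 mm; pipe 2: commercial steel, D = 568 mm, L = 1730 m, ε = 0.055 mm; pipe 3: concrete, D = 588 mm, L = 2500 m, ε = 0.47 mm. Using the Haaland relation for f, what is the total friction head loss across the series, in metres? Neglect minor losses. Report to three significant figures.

H ≈ 22.1 m

Pipe 1: V = 1.664 m/s, Re = 4.30×10^5, ε/D = 8.13×10^-6, f = 0.01350, h_1 = f(L/D)V²/2g = 21.80 m
Pipe 2: V = 0.2253 m/s, Re = 1.58×10^5, ε/D = 9.68×10^-5, f = 0.01680, h_2 = f(L/D)V²/2g = 0.1325 m
Pipe 3: V = 0.2103 m/s, Re = 1.53×10^5, ε/D = 7.99×10^-4, f = 0.02046, h_3 = f(L/D)V²/2g = 0.1960 m
Series → Q common, losses add: H = Σh = 22.13 m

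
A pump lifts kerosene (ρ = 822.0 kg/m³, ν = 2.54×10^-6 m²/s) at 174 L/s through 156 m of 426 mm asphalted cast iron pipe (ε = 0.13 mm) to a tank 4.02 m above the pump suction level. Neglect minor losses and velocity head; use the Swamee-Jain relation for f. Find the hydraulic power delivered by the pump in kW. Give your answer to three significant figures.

V = 4Q/(πD²) = 1.221 m/s; Re = 2.05×10^5; ε/D = 3.05×10^-4; f = 0.01778
h_f = f(L/D)V²/2g = 0.4944 m
Total head H = z + h_f = 4.02 + 0.4944 = 4.514 m
P_hyd = ρgQH = 822.0·9.81·0.174·4.514 = 6.334 kW

P_hyd ≈ 6.33 kW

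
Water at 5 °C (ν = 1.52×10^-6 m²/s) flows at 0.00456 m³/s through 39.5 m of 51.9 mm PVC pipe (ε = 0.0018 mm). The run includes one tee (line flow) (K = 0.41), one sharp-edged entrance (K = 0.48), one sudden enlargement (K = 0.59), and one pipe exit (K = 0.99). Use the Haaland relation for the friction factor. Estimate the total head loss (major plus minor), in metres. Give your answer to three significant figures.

V = 4Q/(πD²) = 2.155 m/s; V²/2g = 0.2368 m
Re = 7.36×10^4, ε/D = 3.47×10^-5 → f = 0.01914 (Haaland)
Major: h_f = f(L/D)·V²/2g = 0.01914·761.1·0.2368 = 3.449 m
Minor: ΣK = 2.47; h_m = ΣK·V²/2g = 0.5849 m
Total H_L = 3.449 + 0.5849 = 4.034 m

H_L ≈ 4.03 m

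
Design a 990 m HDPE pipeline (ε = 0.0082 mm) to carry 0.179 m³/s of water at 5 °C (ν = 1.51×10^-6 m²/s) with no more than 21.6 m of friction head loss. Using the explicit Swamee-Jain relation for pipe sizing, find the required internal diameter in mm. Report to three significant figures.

Swamee-Jain (Type III): D = 0.66·[ε^1.25·(LQ²/(gh_f))^4.75 + ν·Q^9.4·(L/(gh_f))^5.2]^0.04
LQ²/(gh_f) = 0.1497; L/(gh_f) = 4.672
Term 1 = ε^1.25·(…)^4.75 = 5.30×10^-11; Term 2 = ν·Q^9.4·(…)^5.2 = 4.34×10^-10
D = 0.66·(5.30×10^-11 + 4.34×10^-10)^0.04 = 0.2799 m = 280 mm
Check: V = 2.91 m/s, Re = 5.39×10^5, f = 0.01339, h_f = 20.4 m ≈ 21.6 m ✓

D ≈ 280 mm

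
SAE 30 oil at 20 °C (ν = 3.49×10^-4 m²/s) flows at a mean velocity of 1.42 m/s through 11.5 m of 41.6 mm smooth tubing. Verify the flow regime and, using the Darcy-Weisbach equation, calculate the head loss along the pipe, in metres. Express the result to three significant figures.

h_f ≈ 10.7 m

Re = VD/ν = 1.42·0.04160/3.49×10^-4 = 169 → laminar (Re < 2300)
f = 64/Re = 0.3781
h_f = f(L/D)V²/(2g) = 0.3781·(11.5/0.04160)·1.42²/(2·9.81) = 10.74 m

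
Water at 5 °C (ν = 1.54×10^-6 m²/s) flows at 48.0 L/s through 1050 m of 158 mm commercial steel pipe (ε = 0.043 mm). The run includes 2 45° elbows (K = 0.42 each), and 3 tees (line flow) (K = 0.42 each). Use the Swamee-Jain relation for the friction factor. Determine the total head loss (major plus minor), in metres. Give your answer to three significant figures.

V = 4Q/(πD²) = 2.448 m/s; V²/2g = 0.3055 m
Re = 2.51×10^5, ε/D = 2.72×10^-4 → f = 0.01717 (Swamee-Jain)
Major: h_f = f(L/D)·V²/2g = 0.01717·6646·0.3055 = 34.85 m
Minor: ΣK = 2.10; h_m = ΣK·V²/2g = 0.6415 m
Total H_L = 34.85 + 0.6415 = 35.50 m

H_L ≈ 35.5 m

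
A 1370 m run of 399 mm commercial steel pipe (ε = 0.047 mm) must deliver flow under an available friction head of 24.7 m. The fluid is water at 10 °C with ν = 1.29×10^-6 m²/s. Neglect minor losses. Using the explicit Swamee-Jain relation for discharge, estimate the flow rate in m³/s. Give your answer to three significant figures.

Swamee-Jain (Type II): Q = -0.965·√(gD⁵h_f/L)·ln[ε/(3.7D) + √(3.17ν²L/(gD³h_f))]
√(gD⁵h_f/L) = √(9.81·0.399⁵·24.7/1370) = 0.04229
ε/(3.7D) = 3.18×10^-5; √(3.17ν²L/(gD³h_f)) = 2.17×10^-5
Q = -0.965·0.04229·ln(5.351×10^-5) = 0.4014 m³/s
Check: V = 3.21 m/s, Re = 9.93×10^5, f = 0.01377, h_f = 24.8 m ≈ 24.7 m ✓

Q ≈ 0.401 m³/s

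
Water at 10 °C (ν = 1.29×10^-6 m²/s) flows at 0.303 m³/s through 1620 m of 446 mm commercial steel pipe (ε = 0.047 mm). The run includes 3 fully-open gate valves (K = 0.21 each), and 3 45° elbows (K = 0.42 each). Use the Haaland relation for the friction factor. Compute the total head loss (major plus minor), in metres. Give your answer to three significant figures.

H_L ≈ 10.0 m

V = 4Q/(πD²) = 1.939 m/s; V²/2g = 0.1917 m
Re = 6.71×10^5, ε/D = 1.05×10^-4 → f = 0.01389 (Haaland)
Major: h_f = f(L/D)·V²/2g = 0.01389·3632·0.1917 = 9.670 m
Minor: ΣK = 1.89; h_m = ΣK·V²/2g = 0.3624 m
Total H_L = 9.670 + 0.3624 = 10.03 m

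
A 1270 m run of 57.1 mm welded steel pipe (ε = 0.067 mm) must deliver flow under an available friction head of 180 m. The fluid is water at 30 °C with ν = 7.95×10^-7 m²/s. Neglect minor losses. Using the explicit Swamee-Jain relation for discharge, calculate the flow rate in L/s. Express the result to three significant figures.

Swamee-Jain (Type II): Q = -0.965·√(gD⁵h_f/L)·ln[ε/(3.7D) + √(3.17ν²L/(gD³h_f))]
√(gD⁵h_f/L) = √(9.81·0.0571⁵·180/1270) = 9.187×10^-4
ε/(3.7D) = 3.17×10^-4; √(3.17ν²L/(gD³h_f)) = 8.80×10^-5
Q = -0.965·9.187×10^-4·ln(4.051×10^-4) = 0.006925 m³/s
Check: V = 2.70 m/s, Re = 1.94×10^5, f = 0.02188, h_f = 181 m ≈ 180 m ✓

Q ≈ 6.92 L/s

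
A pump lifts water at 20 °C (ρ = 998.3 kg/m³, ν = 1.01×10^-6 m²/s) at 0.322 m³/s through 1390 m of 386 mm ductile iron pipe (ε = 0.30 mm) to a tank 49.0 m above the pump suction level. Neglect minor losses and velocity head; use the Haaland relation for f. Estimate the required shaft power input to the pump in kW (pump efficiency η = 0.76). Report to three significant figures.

V = 4Q/(πD²) = 2.752 m/s; Re = 1.05×10^6; ε/D = 7.77×10^-4; f = 0.01883
h_f = f(L/D)V²/2g = 26.16 m
Total head H = z + h_f = 49.0 + 26.16 = 75.16 m
P_hyd = ρgQH = 998.3·9.81·0.322·75.16 = 237.0 kW
P_shaft = P_hyd/η = 237.0/0.76 = 311.9 kW

P_shaft ≈ 312 kW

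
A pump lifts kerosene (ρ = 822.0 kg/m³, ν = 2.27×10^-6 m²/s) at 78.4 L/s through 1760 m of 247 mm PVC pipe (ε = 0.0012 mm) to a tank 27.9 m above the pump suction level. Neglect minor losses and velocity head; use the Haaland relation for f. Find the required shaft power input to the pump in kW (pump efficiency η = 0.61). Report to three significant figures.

P_shaft ≈ 44.9 kW

V = 4Q/(πD²) = 1.636 m/s; Re = 1.78×10^5; ε/D = 4.86×10^-6; f = 0.01588
h_f = f(L/D)V²/2g = 15.44 m
Total head H = z + h_f = 27.9 + 15.44 = 43.34 m
P_hyd = ρgQH = 822.0·9.81·0.0784·43.34 = 27.40 kW
P_shaft = P_hyd/η = 27.40/0.61 = 44.92 kW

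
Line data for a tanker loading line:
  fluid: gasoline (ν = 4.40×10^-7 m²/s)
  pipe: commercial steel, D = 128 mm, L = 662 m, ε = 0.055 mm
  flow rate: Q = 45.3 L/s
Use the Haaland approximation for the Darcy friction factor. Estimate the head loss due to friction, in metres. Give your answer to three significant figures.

V = 4Q/(πD²) = 4·0.0453/(π·0.128²) = 3.520 m/s
Re = VD/ν = 3.520·0.128/4.40×10^-7 = 1.02×10^6 → turbulent
ε/D = 0.055/128 = 4.30×10^-4
Haaland: f = 0.01666
h_f = f(L/D)V²/(2g) = 0.01666·(662/0.128)·3.520²/(2·9.81) = 54.42 m

h_f ≈ 54.4 m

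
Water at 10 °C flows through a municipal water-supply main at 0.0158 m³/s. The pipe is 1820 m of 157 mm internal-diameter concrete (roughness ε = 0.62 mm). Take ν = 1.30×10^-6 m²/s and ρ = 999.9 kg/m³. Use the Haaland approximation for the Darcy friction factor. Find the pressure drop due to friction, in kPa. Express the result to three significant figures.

V = 4Q/(πD²) = 4·0.0158/(π·0.157²) = 0.8161 m/s
Re = VD/ν = 0.8161·0.157/1.30×10^-6 = 9.86×10^4 → turbulent
ε/D = 0.62/157 = 0.00395
Haaland: f = 0.02937
h_f = f(L/D)V²/(2g) = 0.02937·(1820/0.157)·0.8161²/(2·9.81) = 11.56 m
Δp = ρg·h_f = 999.9·9.81·11.56 = 113.4 kPa

Δp ≈ 113 kPa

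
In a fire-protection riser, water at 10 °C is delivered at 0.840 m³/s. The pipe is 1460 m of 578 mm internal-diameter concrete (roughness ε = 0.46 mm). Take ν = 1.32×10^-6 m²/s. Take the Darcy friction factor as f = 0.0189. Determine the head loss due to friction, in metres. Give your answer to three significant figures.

h_f ≈ 24.9 m

V = 4Q/(πD²) = 4·0.840/(π·0.578²) = 3.201 m/s
h_f = f(L/D)V²/(2g) = 0.01890·(1460/0.578)·3.201²/(2·9.81) = 24.94 m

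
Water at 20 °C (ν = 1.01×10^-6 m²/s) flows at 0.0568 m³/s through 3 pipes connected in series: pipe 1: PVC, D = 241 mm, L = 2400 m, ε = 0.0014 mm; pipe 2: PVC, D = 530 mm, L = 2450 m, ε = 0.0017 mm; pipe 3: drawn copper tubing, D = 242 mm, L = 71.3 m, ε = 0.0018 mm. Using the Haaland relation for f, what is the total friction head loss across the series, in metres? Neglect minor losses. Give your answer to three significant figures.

H ≈ 11.9 m

Pipe 1: V = 1.245 m/s, Re = 2.97×10^5, ε/D = 5.81×10^-6, f = 0.01441, h_1 = f(L/D)V²/2g = 11.34 m
Pipe 2: V = 0.2575 m/s, Re = 1.35×10^5, ε/D = 3.21×10^-6, f = 0.01677, h_2 = f(L/D)V²/2g = 0.2619 m
Pipe 3: V = 1.235 m/s, Re = 2.96×10^5, ε/D = 7.44×10^-6, f = 0.01444, h_3 = f(L/D)V²/2g = 0.3306 m
Series → Q common, losses add: H = Σh = 11.94 m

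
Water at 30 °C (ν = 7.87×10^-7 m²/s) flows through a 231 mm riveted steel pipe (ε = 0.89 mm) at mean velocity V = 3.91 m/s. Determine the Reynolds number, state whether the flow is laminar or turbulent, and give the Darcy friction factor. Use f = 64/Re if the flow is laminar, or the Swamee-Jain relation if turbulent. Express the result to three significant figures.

Re ≈ 1.15×10^6; turbulent; f ≈ 0.0283

Re = VD/ν = 3.910·0.231/7.87×10^-7 = 1.15×10^6
Re > 4000 → turbulent; ε/D = 0.00385
Swamee-Jain: f = 0.02826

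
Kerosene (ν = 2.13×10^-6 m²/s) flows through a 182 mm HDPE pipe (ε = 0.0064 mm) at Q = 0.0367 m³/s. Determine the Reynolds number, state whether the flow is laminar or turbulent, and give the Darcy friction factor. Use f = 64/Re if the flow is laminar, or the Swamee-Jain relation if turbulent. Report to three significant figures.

V = 4Q/(πD²) = 1.411 m/s
Re = VD/ν = 1.411·0.182/2.13×10^-6 = 1.21×10^5
Re > 4000 → turbulent; ε/D = 3.52×10^-5
Swamee-Jain: f = 0.01742

Re ≈ 1.21×10^5; turbulent; f ≈ 0.0174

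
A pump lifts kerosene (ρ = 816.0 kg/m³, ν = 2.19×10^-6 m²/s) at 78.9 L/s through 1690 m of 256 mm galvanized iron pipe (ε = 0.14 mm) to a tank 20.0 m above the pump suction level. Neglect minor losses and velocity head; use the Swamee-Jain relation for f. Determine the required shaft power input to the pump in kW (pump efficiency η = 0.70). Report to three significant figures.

V = 4Q/(πD²) = 1.533 m/s; Re = 1.79×10^5; ε/D = 5.47×10^-4; f = 0.01936
h_f = f(L/D)V²/2g = 15.31 m
Total head H = z + h_f = 20.0 + 15.31 = 35.31 m
P_hyd = ρgQH = 816.0·9.81·0.0789·35.31 = 22.30 kW
P_shaft = P_hyd/η = 22.30/0.70 = 31.86 kW

P_shaft ≈ 31.9 kW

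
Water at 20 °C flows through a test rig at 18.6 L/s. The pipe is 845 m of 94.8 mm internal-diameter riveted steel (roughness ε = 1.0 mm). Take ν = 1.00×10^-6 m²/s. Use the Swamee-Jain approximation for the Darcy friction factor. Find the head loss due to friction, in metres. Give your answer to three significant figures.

V = 4Q/(πD²) = 4·0.0186/(π·0.0948²) = 2.635 m/s
Re = VD/ν = 2.635·0.0948/1.00×10^-6 = 2.50×10^5 → turbulent
ε/D = 1.0/94.8 = 0.0105
Swamee-Jain: f = 0.03896
h_f = f(L/D)V²/(2g) = 0.03896·(845/0.0948)·2.635²/(2·9.81) = 122.9 m

h_f ≈ 123 m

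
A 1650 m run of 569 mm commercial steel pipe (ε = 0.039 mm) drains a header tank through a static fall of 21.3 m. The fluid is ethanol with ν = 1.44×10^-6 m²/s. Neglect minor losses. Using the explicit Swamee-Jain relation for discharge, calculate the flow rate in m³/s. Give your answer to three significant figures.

Swamee-Jain (Type II): Q = -0.965·√(gD⁵h_f/L)·ln[ε/(3.7D) + √(3.17ν²L/(gD³h_f))]
√(gD⁵h_f/L) = √(9.81·0.569⁵·21.3/1650) = 0.08691
ε/(3.7D) = 1.85×10^-5; √(3.17ν²L/(gD³h_f)) = 1.68×10^-5
Q = -0.965·0.08691·ln(3.531×10^-5) = 0.8597 m³/s
Check: V = 3.38 m/s, Re = 1.34×10^6, f = 0.01267, h_f = 21.4 m ≈ 21.3 m ✓

Q ≈ 0.860 m³/s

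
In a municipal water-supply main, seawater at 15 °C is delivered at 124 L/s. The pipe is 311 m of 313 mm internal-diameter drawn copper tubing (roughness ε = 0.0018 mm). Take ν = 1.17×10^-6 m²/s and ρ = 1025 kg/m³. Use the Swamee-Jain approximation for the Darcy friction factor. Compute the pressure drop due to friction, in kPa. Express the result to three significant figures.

V = 4Q/(πD²) = 4·0.124/(π·0.313²) = 1.612 m/s
Re = VD/ν = 1.612·0.313/1.17×10^-6 = 4.31×10^5 → turbulent
ε/D = 0.0018/313 = 5.75×10^-6
Swamee-Jain: f = 0.01353
h_f = f(L/D)V²/(2g) = 0.01353·(311/0.313)·1.612²/(2·9.81) = 1.779 m
Δp = ρg·h_f = 1025·9.81·1.779 = 17.89 kPa

Δp ≈ 17.9 kPa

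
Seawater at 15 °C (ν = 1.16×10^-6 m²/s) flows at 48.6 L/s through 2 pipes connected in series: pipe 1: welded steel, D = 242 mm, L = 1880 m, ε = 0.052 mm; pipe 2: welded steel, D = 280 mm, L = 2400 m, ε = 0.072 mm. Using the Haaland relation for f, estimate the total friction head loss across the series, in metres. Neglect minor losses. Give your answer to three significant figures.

Pipe 1: V = 1.057 m/s, Re = 2.20×10^5, ε/D = 2.15×10^-4, f = 0.01676, h_1 = f(L/D)V²/2g = 7.410 m
Pipe 2: V = 0.7893 m/s, Re = 1.91×10^5, ε/D = 2.57×10^-4, f = 0.01734, h_2 = f(L/D)V²/2g = 4.720 m
Series → Q common, losses add: H = Σh = 12.13 m

H ≈ 12.1 m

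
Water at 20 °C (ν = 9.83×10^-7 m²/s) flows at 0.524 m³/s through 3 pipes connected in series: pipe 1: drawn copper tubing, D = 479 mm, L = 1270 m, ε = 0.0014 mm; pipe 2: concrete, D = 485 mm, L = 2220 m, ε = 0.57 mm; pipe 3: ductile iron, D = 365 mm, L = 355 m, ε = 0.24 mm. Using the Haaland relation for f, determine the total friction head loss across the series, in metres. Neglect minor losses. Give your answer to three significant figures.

H ≈ 73.7 m

Pipe 1: V = 2.908 m/s, Re = 1.42×10^6, ε/D = 2.92×10^-6, f = 0.01100, h_1 = f(L/D)V²/2g = 12.57 m
Pipe 2: V = 2.836 m/s, Re = 1.40×10^6, ε/D = 0.00118, f = 0.02064, h_2 = f(L/D)V²/2g = 38.74 m
Pipe 3: V = 5.008 m/s, Re = 1.86×10^6, ε/D = 6.58×10^-4, f = 0.01801, h_3 = f(L/D)V²/2g = 22.39 m
Series → Q common, losses add: H = Σh = 73.69 m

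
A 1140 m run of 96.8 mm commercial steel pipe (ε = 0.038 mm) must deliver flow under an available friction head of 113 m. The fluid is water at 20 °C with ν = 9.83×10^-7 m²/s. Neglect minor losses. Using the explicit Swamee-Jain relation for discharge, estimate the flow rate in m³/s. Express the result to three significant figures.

Q ≈ 0.0242 m³/s

Swamee-Jain (Type II): Q = -0.965·√(gD⁵h_f/L)·ln[ε/(3.7D) + √(3.17ν²L/(gD³h_f))]
√(gD⁵h_f/L) = √(9.81·0.0968⁵·113/1140) = 0.002875
ε/(3.7D) = 1.06×10^-4; √(3.17ν²L/(gD³h_f)) = 5.89×10^-5
Q = -0.965·0.002875·ln(1.650×10^-4) = 0.02416 m³/s
Check: V = 3.28 m/s, Re = 3.23×10^5, f = 0.01758, h_f = 114 m ≈ 113 m ✓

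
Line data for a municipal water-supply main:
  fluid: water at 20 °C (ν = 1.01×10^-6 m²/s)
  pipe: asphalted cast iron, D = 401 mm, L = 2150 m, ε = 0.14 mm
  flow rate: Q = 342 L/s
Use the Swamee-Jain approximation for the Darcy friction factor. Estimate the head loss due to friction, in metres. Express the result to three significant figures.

h_f ≈ 32.3 m

V = 4Q/(πD²) = 4·0.342/(π·0.401²) = 2.708 m/s
Re = VD/ν = 2.708·0.401/1.01×10^-6 = 1.08×10^6 → turbulent
ε/D = 0.14/401 = 3.49×10^-4
Swamee-Jain: f = 0.01613
h_f = f(L/D)V²/(2g) = 0.01613·(2150/0.401)·2.708²/(2·9.81) = 32.33 m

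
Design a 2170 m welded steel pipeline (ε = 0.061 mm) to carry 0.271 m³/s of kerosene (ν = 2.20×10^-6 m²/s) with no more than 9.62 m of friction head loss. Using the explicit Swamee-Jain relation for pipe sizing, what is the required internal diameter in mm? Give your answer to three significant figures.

D ≈ 468 mm

Swamee-Jain (Type III): D = 0.66·[ε^1.25·(LQ²/(gh_f))^4.75 + ν·Q^9.4·(L/(gh_f))^5.2]^0.04
LQ²/(gh_f) = 1.689; L/(gh_f) = 22.99
Term 1 = ε^1.25·(…)^4.75 = 6.49×10^-5; Term 2 = ν·Q^9.4·(…)^5.2 = 1.24×10^-4
D = 0.66·(6.49×10^-5 + 1.24×10^-4)^0.04 = 0.4684 m = 468 mm
Check: V = 1.57 m/s, Re = 3.35×10^5, f = 0.01550, h_f = 9.06 m ≈ 9.62 m ✓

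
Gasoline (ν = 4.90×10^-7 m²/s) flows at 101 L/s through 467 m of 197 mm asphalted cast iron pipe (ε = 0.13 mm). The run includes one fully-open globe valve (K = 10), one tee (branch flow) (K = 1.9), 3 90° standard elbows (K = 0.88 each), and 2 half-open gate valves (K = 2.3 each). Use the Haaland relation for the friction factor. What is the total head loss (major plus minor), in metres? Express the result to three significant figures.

H_L ≈ 34.7 m

V = 4Q/(πD²) = 3.314 m/s; V²/2g = 0.5596 m
Re = 1.33×10^6, ε/D = 6.60×10^-4 → f = 0.01810 (Haaland)
Major: h_f = f(L/D)·V²/2g = 0.01810·2371·0.5596 = 24.01 m
Minor: ΣK = 19.1; h_m = ΣK·V²/2g = 10.71 m
Total H_L = 24.01 + 10.71 = 34.72 m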